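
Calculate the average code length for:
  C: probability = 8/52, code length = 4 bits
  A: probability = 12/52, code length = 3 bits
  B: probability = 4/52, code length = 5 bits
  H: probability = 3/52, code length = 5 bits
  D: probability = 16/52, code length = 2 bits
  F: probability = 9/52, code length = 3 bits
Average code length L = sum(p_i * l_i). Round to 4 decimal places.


Weighted contributions p_i * l_i:
  C: (8/52) * 4 = 32/52
  A: (12/52) * 3 = 36/52
  B: (4/52) * 5 = 20/52
  H: (3/52) * 5 = 15/52
  D: (16/52) * 2 = 32/52
  F: (9/52) * 3 = 27/52
Sum = (32 + 36 + 20 + 15 + 32 + 27)/52 = 162/52

L = 162/52 = 3.1154 bits/symbol


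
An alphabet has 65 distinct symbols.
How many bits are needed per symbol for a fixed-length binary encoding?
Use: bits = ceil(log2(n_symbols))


log2(65) = 6.0224
Bracket: 2^6 = 64 < 65 <= 2^7 = 128
So ceil(log2(65)) = 7

bits = ceil(log2(65)) = ceil(6.0224) = 7 bits


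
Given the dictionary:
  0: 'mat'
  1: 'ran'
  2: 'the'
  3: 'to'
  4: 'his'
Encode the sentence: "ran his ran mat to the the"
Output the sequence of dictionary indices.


Look up each word in the dictionary:
  'ran' -> 1
  'his' -> 4
  'ran' -> 1
  'mat' -> 0
  'to' -> 3
  'the' -> 2
  'the' -> 2

Encoded: [1, 4, 1, 0, 3, 2, 2]


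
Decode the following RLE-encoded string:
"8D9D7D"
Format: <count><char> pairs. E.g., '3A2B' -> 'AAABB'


Expanding each <count><char> pair:
  8D -> 'DDDDDDDD'
  9D -> 'DDDDDDDDD'
  7D -> 'DDDDDDD'

Decoded = DDDDDDDDDDDDDDDDDDDDDDDD


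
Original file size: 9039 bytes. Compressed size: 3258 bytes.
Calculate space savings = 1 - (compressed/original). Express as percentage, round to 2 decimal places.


ratio = compressed/original = 3258/9039 = 0.360438
savings = 1 - ratio = 1 - 0.360438 = 0.639562
as a percentage: 0.639562 * 100 = 63.96%

Space savings = 1 - 3258/9039 = 63.96%


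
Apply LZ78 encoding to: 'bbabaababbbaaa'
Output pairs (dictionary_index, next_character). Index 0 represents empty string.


LZ78 encoding steps:
Dictionary: {0: ''}
Step 1: w='' (idx 0), next='b' -> output (0, 'b'), add 'b' as idx 1
Step 2: w='b' (idx 1), next='a' -> output (1, 'a'), add 'ba' as idx 2
Step 3: w='ba' (idx 2), next='a' -> output (2, 'a'), add 'baa' as idx 3
Step 4: w='ba' (idx 2), next='b' -> output (2, 'b'), add 'bab' as idx 4
Step 5: w='b' (idx 1), next='b' -> output (1, 'b'), add 'bb' as idx 5
Step 6: w='' (idx 0), next='a' -> output (0, 'a'), add 'a' as idx 6
Step 7: w='a' (idx 6), next='a' -> output (6, 'a'), add 'aa' as idx 7


Encoded: [(0, 'b'), (1, 'a'), (2, 'a'), (2, 'b'), (1, 'b'), (0, 'a'), (6, 'a')]


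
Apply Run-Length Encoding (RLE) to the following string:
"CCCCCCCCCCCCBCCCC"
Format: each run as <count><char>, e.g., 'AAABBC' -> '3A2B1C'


Scanning runs left to right:
  i=0: run of 'C' x 12 -> '12C'
  i=12: run of 'B' x 1 -> '1B'
  i=13: run of 'C' x 4 -> '4C'

RLE = 12C1B4C


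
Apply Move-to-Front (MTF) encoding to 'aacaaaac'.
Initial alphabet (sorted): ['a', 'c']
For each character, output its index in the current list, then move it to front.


MTF encoding:
'a': index 0 in ['a', 'c'] -> ['a', 'c']
'a': index 0 in ['a', 'c'] -> ['a', 'c']
'c': index 1 in ['a', 'c'] -> ['c', 'a']
'a': index 1 in ['c', 'a'] -> ['a', 'c']
'a': index 0 in ['a', 'c'] -> ['a', 'c']
'a': index 0 in ['a', 'c'] -> ['a', 'c']
'a': index 0 in ['a', 'c'] -> ['a', 'c']
'c': index 1 in ['a', 'c'] -> ['c', 'a']


Output: [0, 0, 1, 1, 0, 0, 0, 1]


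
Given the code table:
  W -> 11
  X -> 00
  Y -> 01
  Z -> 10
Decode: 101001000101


Decoding:
10 -> Z
10 -> Z
01 -> Y
00 -> X
01 -> Y
01 -> Y


Result: ZZYXYY


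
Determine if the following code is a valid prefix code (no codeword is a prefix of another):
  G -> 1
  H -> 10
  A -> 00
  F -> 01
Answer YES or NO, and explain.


Checking each pair (does one codeword prefix another?):
  G='1' vs H='10': prefix -- VIOLATION

NO -- this is NOT a valid prefix code. G (1) is a prefix of H (10).


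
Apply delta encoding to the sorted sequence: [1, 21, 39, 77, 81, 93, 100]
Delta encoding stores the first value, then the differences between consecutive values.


First value: 1
Deltas:
  21 - 1 = 20
  39 - 21 = 18
  77 - 39 = 38
  81 - 77 = 4
  93 - 81 = 12
  100 - 93 = 7


Delta encoded: [1, 20, 18, 38, 4, 12, 7]


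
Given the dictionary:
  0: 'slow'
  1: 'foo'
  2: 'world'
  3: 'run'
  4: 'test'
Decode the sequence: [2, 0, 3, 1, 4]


Look up each index in the dictionary:
  2 -> 'world'
  0 -> 'slow'
  3 -> 'run'
  1 -> 'foo'
  4 -> 'test'

Decoded: "world slow run foo test"


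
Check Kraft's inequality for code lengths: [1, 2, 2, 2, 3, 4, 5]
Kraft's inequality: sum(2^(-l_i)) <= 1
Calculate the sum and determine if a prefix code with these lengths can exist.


Sum = 2^(-1) + 2^(-2) + 2^(-2) + 2^(-2) + 2^(-3) + 2^(-4) + 2^(-5)
    = 0.5 + 0.25 + 0.25 + 0.25 + 0.125 + 0.0625 + 0.03125
    = 47/32 = 1.46875
Since 1.46875 > 1, Kraft's inequality is NOT satisfied.
A prefix code with these lengths CANNOT exist.

Kraft sum = 1.46875. Not satisfied.


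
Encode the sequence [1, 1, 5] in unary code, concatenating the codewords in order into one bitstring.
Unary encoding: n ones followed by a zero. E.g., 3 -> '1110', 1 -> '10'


Encode each number as n ones followed by a terminating 0:
  1 -> 10 (2 bits)
  1 -> 10 (2 bits)
  5 -> 111110 (6 bits)
Total length = 2 + 2 + 6 = 10 bits.

Unary([1, 1, 5]) = 1010111110 (10 bits)


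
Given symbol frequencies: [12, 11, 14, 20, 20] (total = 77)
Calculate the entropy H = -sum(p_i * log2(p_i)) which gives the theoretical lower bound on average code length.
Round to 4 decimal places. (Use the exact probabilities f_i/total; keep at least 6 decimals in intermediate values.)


Per-symbol terms -p_i * log2(p_i) with p_i = f_i/77:
  p = 12/77 = 0.155844: log2(p) = -2.681824, -p*log2(p) = 0.417947
  p = 11/77 = 0.142857: log2(p) = -2.807355, -p*log2(p) = 0.401051
  p = 14/77 = 0.181818: log2(p) = -2.459432, -p*log2(p) = 0.447169
  p = 20/77 = 0.259740: log2(p) = -1.944858, -p*log2(p) = 0.505158
  p = 20/77 = 0.259740: log2(p) = -1.944858, -p*log2(p) = 0.505158
H = 0.417947 + 0.401051 + 0.447169 + 0.505158 + 0.505158 = 2.276483

H = 2.2765 bits/symbol


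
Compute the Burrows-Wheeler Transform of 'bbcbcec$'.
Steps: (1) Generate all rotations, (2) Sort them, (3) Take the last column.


Rotations (sorted):
  0: $bbcbcec -> last char: c
  1: bbcbcec$ -> last char: $
  2: bcbcec$b -> last char: b
  3: bcec$bbc -> last char: c
  4: c$bbcbce -> last char: e
  5: cbcec$bb -> last char: b
  6: cec$bbcb -> last char: b
  7: ec$bbcbc -> last char: c


BWT = c$bcebbc


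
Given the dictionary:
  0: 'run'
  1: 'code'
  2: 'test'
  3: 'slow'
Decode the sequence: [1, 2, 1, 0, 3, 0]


Look up each index in the dictionary:
  1 -> 'code'
  2 -> 'test'
  1 -> 'code'
  0 -> 'run'
  3 -> 'slow'
  0 -> 'run'

Decoded: "code test code run slow run"


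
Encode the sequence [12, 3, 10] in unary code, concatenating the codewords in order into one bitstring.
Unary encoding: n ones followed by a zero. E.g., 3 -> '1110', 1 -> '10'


Encode each number as n ones followed by a terminating 0:
  12 -> 1111111111110 (13 bits)
  3 -> 1110 (4 bits)
  10 -> 11111111110 (11 bits)
Total length = 13 + 4 + 11 = 28 bits.

Unary([12, 3, 10]) = 1111111111110111011111111110 (28 bits)


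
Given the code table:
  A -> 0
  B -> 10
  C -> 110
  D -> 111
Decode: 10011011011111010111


Decoding:
10 -> B
0 -> A
110 -> C
110 -> C
111 -> D
110 -> C
10 -> B
111 -> D


Result: BACCDCBD


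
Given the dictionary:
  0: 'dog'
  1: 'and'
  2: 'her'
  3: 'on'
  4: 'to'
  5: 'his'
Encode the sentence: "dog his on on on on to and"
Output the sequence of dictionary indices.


Look up each word in the dictionary:
  'dog' -> 0
  'his' -> 5
  'on' -> 3
  'on' -> 3
  'on' -> 3
  'on' -> 3
  'to' -> 4
  'and' -> 1

Encoded: [0, 5, 3, 3, 3, 3, 4, 1]


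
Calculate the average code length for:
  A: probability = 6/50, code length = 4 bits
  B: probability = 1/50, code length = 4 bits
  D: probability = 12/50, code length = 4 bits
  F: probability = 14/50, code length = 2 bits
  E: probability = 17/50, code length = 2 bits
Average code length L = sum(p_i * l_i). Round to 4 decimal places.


Weighted contributions p_i * l_i:
  A: (6/50) * 4 = 24/50
  B: (1/50) * 4 = 4/50
  D: (12/50) * 4 = 48/50
  F: (14/50) * 2 = 28/50
  E: (17/50) * 2 = 34/50
Sum = (24 + 4 + 48 + 28 + 34)/50 = 138/50

L = 138/50 = 2.7600 bits/symbol


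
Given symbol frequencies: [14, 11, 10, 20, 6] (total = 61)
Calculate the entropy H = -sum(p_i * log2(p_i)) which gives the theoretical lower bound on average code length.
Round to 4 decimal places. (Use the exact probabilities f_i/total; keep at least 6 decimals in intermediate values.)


Per-symbol terms -p_i * log2(p_i) with p_i = f_i/61:
  p = 14/61 = 0.229508: log2(p) = -2.123382, -p*log2(p) = 0.487334
  p = 11/61 = 0.180328: log2(p) = -2.471306, -p*log2(p) = 0.445645
  p = 10/61 = 0.163934: log2(p) = -2.608809, -p*log2(p) = 0.427674
  p = 20/61 = 0.327869: log2(p) = -1.608809, -p*log2(p) = 0.527478
  p = 6/61 = 0.098361: log2(p) = -3.345775, -p*log2(p) = 0.329093
H = 0.487334 + 0.445645 + 0.427674 + 0.527478 + 0.329093 = 2.217224

H = 2.2172 bits/symbol


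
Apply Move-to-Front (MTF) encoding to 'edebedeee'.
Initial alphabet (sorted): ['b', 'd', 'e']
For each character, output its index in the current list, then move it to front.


MTF encoding:
'e': index 2 in ['b', 'd', 'e'] -> ['e', 'b', 'd']
'd': index 2 in ['e', 'b', 'd'] -> ['d', 'e', 'b']
'e': index 1 in ['d', 'e', 'b'] -> ['e', 'd', 'b']
'b': index 2 in ['e', 'd', 'b'] -> ['b', 'e', 'd']
'e': index 1 in ['b', 'e', 'd'] -> ['e', 'b', 'd']
'd': index 2 in ['e', 'b', 'd'] -> ['d', 'e', 'b']
'e': index 1 in ['d', 'e', 'b'] -> ['e', 'd', 'b']
'e': index 0 in ['e', 'd', 'b'] -> ['e', 'd', 'b']
'e': index 0 in ['e', 'd', 'b'] -> ['e', 'd', 'b']


Output: [2, 2, 1, 2, 1, 2, 1, 0, 0]


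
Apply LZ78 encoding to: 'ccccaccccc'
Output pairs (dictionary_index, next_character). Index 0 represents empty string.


LZ78 encoding steps:
Dictionary: {0: ''}
Step 1: w='' (idx 0), next='c' -> output (0, 'c'), add 'c' as idx 1
Step 2: w='c' (idx 1), next='c' -> output (1, 'c'), add 'cc' as idx 2
Step 3: w='c' (idx 1), next='a' -> output (1, 'a'), add 'ca' as idx 3
Step 4: w='cc' (idx 2), next='c' -> output (2, 'c'), add 'ccc' as idx 4
Step 5: w='cc' (idx 2), end of input -> output (2, '')


Encoded: [(0, 'c'), (1, 'c'), (1, 'a'), (2, 'c'), (2, '')]


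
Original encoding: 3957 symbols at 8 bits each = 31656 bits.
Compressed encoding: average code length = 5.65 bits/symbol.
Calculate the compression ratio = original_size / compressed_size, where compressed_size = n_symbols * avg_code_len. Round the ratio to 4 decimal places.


original_size = n_symbols * orig_bits = 3957 * 8 = 31656 bits
compressed_size = n_symbols * avg_code_len = 3957 * 5.65 = 22357.05 bits
ratio = original_size / compressed_size = 31656 / 22357.05 = 1.4159

Compression ratio = 1.4159


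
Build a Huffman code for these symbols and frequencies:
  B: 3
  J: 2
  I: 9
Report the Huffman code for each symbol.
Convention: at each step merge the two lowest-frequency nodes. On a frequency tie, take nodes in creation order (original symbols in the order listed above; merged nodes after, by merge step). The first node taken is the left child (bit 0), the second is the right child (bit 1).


Huffman tree construction:
Step 1: Merge J(2) + B(3) = 5
Step 2: Merge (J+B)(5) + I(9) = 14
Read each symbol's code off the tree from the root (left child = 0, right child = 1).

Codes:
  B: 01 (length 2)
  J: 00 (length 2)
  I: 1 (length 1)
Average code length: 19/14 = 1.3571 bits/symbol


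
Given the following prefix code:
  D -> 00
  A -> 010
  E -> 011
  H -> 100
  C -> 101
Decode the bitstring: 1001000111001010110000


Decoding step by step:
Bits 100 -> H
Bits 100 -> H
Bits 011 -> E
Bits 100 -> H
Bits 101 -> C
Bits 011 -> E
Bits 00 -> D
Bits 00 -> D


Decoded message: HHEHCEDD


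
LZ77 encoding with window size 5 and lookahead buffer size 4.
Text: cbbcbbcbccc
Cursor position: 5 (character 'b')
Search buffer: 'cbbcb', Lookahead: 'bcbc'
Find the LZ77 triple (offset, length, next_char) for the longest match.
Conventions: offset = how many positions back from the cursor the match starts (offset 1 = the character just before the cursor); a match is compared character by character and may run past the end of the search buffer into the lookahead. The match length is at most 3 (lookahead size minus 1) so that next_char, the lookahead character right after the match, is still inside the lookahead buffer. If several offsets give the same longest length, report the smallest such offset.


Try each offset into the search buffer:
  offset=1 (pos 4, char 'b'): match length 1
  offset=2 (pos 3, char 'c'): match length 0
  offset=3 (pos 2, char 'b'): match length 3
  offset=4 (pos 1, char 'b'): match length 1
  offset=5 (pos 0, char 'c'): match length 0
Longest match has length 3 at offset 3.
next_char = character at position 5 + 3 = 8 -> 'c'

Best match: offset=3, length=3 (matching 'bcb' starting at position 2)
LZ77 triple: (3, 3, 'c')


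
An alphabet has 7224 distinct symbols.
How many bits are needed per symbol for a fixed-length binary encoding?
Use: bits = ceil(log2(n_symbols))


log2(7224) = 12.8186
Bracket: 2^12 = 4096 < 7224 <= 2^13 = 8192
So ceil(log2(7224)) = 13

bits = ceil(log2(7224)) = ceil(12.8186) = 13 bits


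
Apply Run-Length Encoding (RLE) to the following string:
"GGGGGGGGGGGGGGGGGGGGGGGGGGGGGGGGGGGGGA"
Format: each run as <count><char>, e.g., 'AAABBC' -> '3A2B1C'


Scanning runs left to right:
  i=0: run of 'G' x 37 -> '37G'
  i=37: run of 'A' x 1 -> '1A'

RLE = 37G1A


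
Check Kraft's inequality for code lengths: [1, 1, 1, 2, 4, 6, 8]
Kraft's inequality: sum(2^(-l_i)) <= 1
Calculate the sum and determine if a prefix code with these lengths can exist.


Sum = 2^(-1) + 2^(-1) + 2^(-1) + 2^(-2) + 2^(-4) + 2^(-6) + 2^(-8)
    = 0.5 + 0.5 + 0.5 + 0.25 + 0.0625 + 0.015625 + 0.00390625
    = 469/256 = 1.83203125
Since 1.83203125 > 1, Kraft's inequality is NOT satisfied.
A prefix code with these lengths CANNOT exist.

Kraft sum = 1.83203125. Not satisfied.


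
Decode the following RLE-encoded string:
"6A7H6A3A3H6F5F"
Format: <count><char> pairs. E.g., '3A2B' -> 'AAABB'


Expanding each <count><char> pair:
  6A -> 'AAAAAA'
  7H -> 'HHHHHHH'
  6A -> 'AAAAAA'
  3A -> 'AAA'
  3H -> 'HHH'
  6F -> 'FFFFFF'
  5F -> 'FFFFF'

Decoded = AAAAAAHHHHHHHAAAAAAAAAHHHFFFFFFFFFFF


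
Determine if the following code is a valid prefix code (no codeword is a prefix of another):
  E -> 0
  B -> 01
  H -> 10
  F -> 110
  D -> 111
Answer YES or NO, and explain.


Checking each pair (does one codeword prefix another?):
  E='0' vs B='01': prefix -- VIOLATION

NO -- this is NOT a valid prefix code. E (0) is a prefix of B (01).


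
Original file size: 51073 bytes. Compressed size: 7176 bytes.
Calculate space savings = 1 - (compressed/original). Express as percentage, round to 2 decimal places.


ratio = compressed/original = 7176/51073 = 0.140505
savings = 1 - ratio = 1 - 0.140505 = 0.859495
as a percentage: 0.859495 * 100 = 85.95%

Space savings = 1 - 7176/51073 = 85.95%


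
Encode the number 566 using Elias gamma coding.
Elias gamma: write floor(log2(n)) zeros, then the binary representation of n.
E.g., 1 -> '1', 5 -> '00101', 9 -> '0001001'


num_bits = floor(log2(566)) + 1 = 10
leading_zeros = num_bits - 1 = 9
binary(566) = 1000110110

Elias gamma(566) = '000000000' + '1000110110' = 0000000001000110110 (19 bits)


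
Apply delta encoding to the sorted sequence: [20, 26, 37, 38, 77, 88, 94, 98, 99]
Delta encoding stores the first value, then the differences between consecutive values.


First value: 20
Deltas:
  26 - 20 = 6
  37 - 26 = 11
  38 - 37 = 1
  77 - 38 = 39
  88 - 77 = 11
  94 - 88 = 6
  98 - 94 = 4
  99 - 98 = 1


Delta encoded: [20, 6, 11, 1, 39, 11, 6, 4, 1]


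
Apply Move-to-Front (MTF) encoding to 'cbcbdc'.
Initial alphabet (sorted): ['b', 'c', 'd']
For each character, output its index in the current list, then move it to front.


MTF encoding:
'c': index 1 in ['b', 'c', 'd'] -> ['c', 'b', 'd']
'b': index 1 in ['c', 'b', 'd'] -> ['b', 'c', 'd']
'c': index 1 in ['b', 'c', 'd'] -> ['c', 'b', 'd']
'b': index 1 in ['c', 'b', 'd'] -> ['b', 'c', 'd']
'd': index 2 in ['b', 'c', 'd'] -> ['d', 'b', 'c']
'c': index 2 in ['d', 'b', 'c'] -> ['c', 'd', 'b']


Output: [1, 1, 1, 1, 2, 2]


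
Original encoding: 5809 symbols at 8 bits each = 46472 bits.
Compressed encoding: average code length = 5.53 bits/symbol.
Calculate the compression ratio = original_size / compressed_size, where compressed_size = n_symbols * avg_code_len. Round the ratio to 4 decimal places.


original_size = n_symbols * orig_bits = 5809 * 8 = 46472 bits
compressed_size = n_symbols * avg_code_len = 5809 * 5.53 = 32123.77 bits
ratio = original_size / compressed_size = 46472 / 32123.77 = 1.4467

Compression ratio = 1.4467


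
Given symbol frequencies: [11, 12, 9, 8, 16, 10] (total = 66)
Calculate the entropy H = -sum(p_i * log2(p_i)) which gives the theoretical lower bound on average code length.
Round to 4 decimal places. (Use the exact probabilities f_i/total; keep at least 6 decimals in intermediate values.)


Per-symbol terms -p_i * log2(p_i) with p_i = f_i/66:
  p = 11/66 = 0.166667: log2(p) = -2.584963, -p*log2(p) = 0.430827
  p = 12/66 = 0.181818: log2(p) = -2.459432, -p*log2(p) = 0.447169
  p = 9/66 = 0.136364: log2(p) = -2.874469, -p*log2(p) = 0.391973
  p = 8/66 = 0.121212: log2(p) = -3.044394, -p*log2(p) = 0.369017
  p = 16/66 = 0.242424: log2(p) = -2.044394, -p*log2(p) = 0.495611
  p = 10/66 = 0.151515: log2(p) = -2.722466, -p*log2(p) = 0.412495
H = 0.430827 + 0.447169 + 0.391973 + 0.369017 + 0.495611 + 0.412495 = 2.547092

H = 2.5471 bits/symbol


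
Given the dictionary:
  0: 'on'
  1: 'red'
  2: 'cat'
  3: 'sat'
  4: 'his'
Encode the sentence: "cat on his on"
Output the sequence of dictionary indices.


Look up each word in the dictionary:
  'cat' -> 2
  'on' -> 0
  'his' -> 4
  'on' -> 0

Encoded: [2, 0, 4, 0]


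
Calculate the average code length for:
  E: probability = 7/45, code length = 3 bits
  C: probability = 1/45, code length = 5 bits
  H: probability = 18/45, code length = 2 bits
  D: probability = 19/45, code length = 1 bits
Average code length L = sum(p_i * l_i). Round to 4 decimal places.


Weighted contributions p_i * l_i:
  E: (7/45) * 3 = 21/45
  C: (1/45) * 5 = 5/45
  H: (18/45) * 2 = 36/45
  D: (19/45) * 1 = 19/45
Sum = (21 + 5 + 36 + 19)/45 = 81/45

L = 81/45 = 1.8000 bits/symbol


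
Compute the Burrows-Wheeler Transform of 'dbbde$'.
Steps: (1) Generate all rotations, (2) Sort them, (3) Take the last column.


Rotations (sorted):
  0: $dbbde -> last char: e
  1: bbde$d -> last char: d
  2: bde$db -> last char: b
  3: dbbde$ -> last char: $
  4: de$dbb -> last char: b
  5: e$dbbd -> last char: d


BWT = edb$bd


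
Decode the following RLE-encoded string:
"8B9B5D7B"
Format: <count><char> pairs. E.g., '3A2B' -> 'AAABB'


Expanding each <count><char> pair:
  8B -> 'BBBBBBBB'
  9B -> 'BBBBBBBBB'
  5D -> 'DDDDD'
  7B -> 'BBBBBBB'

Decoded = BBBBBBBBBBBBBBBBBDDDDDBBBBBBB


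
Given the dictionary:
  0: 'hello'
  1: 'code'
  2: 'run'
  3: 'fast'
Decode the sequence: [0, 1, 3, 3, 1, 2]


Look up each index in the dictionary:
  0 -> 'hello'
  1 -> 'code'
  3 -> 'fast'
  3 -> 'fast'
  1 -> 'code'
  2 -> 'run'

Decoded: "hello code fast fast code run"


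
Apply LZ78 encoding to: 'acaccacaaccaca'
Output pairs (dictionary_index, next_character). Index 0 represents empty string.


LZ78 encoding steps:
Dictionary: {0: ''}
Step 1: w='' (idx 0), next='a' -> output (0, 'a'), add 'a' as idx 1
Step 2: w='' (idx 0), next='c' -> output (0, 'c'), add 'c' as idx 2
Step 3: w='a' (idx 1), next='c' -> output (1, 'c'), add 'ac' as idx 3
Step 4: w='c' (idx 2), next='a' -> output (2, 'a'), add 'ca' as idx 4
Step 5: w='ca' (idx 4), next='a' -> output (4, 'a'), add 'caa' as idx 5
Step 6: w='c' (idx 2), next='c' -> output (2, 'c'), add 'cc' as idx 6
Step 7: w='ac' (idx 3), next='a' -> output (3, 'a'), add 'aca' as idx 7


Encoded: [(0, 'a'), (0, 'c'), (1, 'c'), (2, 'a'), (4, 'a'), (2, 'c'), (3, 'a')]


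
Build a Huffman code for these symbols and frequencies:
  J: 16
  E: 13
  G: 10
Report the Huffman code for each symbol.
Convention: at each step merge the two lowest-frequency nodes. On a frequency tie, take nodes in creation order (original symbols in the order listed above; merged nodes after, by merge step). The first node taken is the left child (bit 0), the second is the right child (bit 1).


Huffman tree construction:
Step 1: Merge G(10) + E(13) = 23
Step 2: Merge J(16) + (G+E)(23) = 39
Read each symbol's code off the tree from the root (left child = 0, right child = 1).

Codes:
  J: 0 (length 1)
  E: 11 (length 2)
  G: 10 (length 2)
Average code length: 62/39 = 1.5897 bits/symbol


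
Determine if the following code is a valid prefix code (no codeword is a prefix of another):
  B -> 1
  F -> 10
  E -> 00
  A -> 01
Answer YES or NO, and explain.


Checking each pair (does one codeword prefix another?):
  B='1' vs F='10': prefix -- VIOLATION

NO -- this is NOT a valid prefix code. B (1) is a prefix of F (10).


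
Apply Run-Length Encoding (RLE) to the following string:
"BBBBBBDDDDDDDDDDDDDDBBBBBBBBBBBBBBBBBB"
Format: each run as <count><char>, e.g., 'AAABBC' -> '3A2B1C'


Scanning runs left to right:
  i=0: run of 'B' x 6 -> '6B'
  i=6: run of 'D' x 14 -> '14D'
  i=20: run of 'B' x 18 -> '18B'

RLE = 6B14D18B


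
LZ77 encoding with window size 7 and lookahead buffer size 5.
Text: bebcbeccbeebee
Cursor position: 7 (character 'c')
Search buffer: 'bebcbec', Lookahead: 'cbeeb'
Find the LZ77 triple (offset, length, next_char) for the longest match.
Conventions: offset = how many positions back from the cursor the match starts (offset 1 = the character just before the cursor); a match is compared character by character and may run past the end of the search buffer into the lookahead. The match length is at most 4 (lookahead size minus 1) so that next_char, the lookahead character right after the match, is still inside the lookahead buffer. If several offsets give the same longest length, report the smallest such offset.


Try each offset into the search buffer:
  offset=1 (pos 6, char 'c'): match length 1
  offset=2 (pos 5, char 'e'): match length 0
  offset=3 (pos 4, char 'b'): match length 0
  offset=4 (pos 3, char 'c'): match length 3
  offset=5 (pos 2, char 'b'): match length 0
  offset=6 (pos 1, char 'e'): match length 0
  offset=7 (pos 0, char 'b'): match length 0
Longest match has length 3 at offset 4.
next_char = character at position 7 + 3 = 10 -> 'e'

Best match: offset=4, length=3 (matching 'cbe' starting at position 3)
LZ77 triple: (4, 3, 'e')


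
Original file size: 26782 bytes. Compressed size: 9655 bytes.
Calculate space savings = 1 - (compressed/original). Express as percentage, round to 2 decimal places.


ratio = compressed/original = 9655/26782 = 0.360503
savings = 1 - ratio = 1 - 0.360503 = 0.639497
as a percentage: 0.639497 * 100 = 63.95%

Space savings = 1 - 9655/26782 = 63.95%


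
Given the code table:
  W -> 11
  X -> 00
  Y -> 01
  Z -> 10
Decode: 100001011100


Decoding:
10 -> Z
00 -> X
01 -> Y
01 -> Y
11 -> W
00 -> X


Result: ZXYYWX


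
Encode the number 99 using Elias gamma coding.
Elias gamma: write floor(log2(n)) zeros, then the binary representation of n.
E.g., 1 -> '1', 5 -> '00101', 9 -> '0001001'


num_bits = floor(log2(99)) + 1 = 7
leading_zeros = num_bits - 1 = 6
binary(99) = 1100011

Elias gamma(99) = '000000' + '1100011' = 0000001100011 (13 bits)


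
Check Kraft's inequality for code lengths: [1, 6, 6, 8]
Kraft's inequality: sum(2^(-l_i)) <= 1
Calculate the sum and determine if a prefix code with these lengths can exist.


Sum = 2^(-1) + 2^(-6) + 2^(-6) + 2^(-8)
    = 0.5 + 0.015625 + 0.015625 + 0.00390625
    = 137/256 = 0.53515625
Since 0.53515625 <= 1, Kraft's inequality IS satisfied.
A prefix code with these lengths CAN exist.

Kraft sum = 0.53515625. Satisfied.


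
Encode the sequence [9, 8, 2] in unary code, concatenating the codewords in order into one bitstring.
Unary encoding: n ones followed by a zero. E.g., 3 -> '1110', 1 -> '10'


Encode each number as n ones followed by a terminating 0:
  9 -> 1111111110 (10 bits)
  8 -> 111111110 (9 bits)
  2 -> 110 (3 bits)
Total length = 10 + 9 + 3 = 22 bits.

Unary([9, 8, 2]) = 1111111110111111110110 (22 bits)


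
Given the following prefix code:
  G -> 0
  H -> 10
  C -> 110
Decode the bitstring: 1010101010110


Decoding step by step:
Bits 10 -> H
Bits 10 -> H
Bits 10 -> H
Bits 10 -> H
Bits 10 -> H
Bits 110 -> C


Decoded message: HHHHHC


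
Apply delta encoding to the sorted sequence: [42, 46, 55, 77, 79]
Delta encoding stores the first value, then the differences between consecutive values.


First value: 42
Deltas:
  46 - 42 = 4
  55 - 46 = 9
  77 - 55 = 22
  79 - 77 = 2


Delta encoded: [42, 4, 9, 22, 2]


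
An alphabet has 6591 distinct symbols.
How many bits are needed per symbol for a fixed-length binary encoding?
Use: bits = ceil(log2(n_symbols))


log2(6591) = 12.6863
Bracket: 2^12 = 4096 < 6591 <= 2^13 = 8192
So ceil(log2(6591)) = 13

bits = ceil(log2(6591)) = ceil(12.6863) = 13 bits


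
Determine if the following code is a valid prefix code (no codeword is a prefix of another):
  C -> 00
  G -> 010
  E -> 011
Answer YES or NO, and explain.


Checking each pair (does one codeword prefix another?):
  C='00' vs G='010': no prefix
  C='00' vs E='011': no prefix
  G='010' vs C='00': no prefix
  G='010' vs E='011': no prefix
  E='011' vs C='00': no prefix
  E='011' vs G='010': no prefix
No violation found over all pairs.

YES -- this is a valid prefix code. No codeword is a prefix of any other codeword.


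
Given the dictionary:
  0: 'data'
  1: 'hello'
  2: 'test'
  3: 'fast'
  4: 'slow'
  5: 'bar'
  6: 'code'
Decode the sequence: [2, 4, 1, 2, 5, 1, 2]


Look up each index in the dictionary:
  2 -> 'test'
  4 -> 'slow'
  1 -> 'hello'
  2 -> 'test'
  5 -> 'bar'
  1 -> 'hello'
  2 -> 'test'

Decoded: "test slow hello test bar hello test"


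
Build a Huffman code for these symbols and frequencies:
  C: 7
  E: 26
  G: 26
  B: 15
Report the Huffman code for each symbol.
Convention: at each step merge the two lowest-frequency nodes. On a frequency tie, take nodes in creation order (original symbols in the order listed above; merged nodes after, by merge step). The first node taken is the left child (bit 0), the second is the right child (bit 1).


Huffman tree construction:
Step 1: Merge C(7) + B(15) = 22
Step 2: Merge (C+B)(22) + E(26) = 48
Step 3: Merge G(26) + ((C+B)+E)(48) = 74
Read each symbol's code off the tree from the root (left child = 0, right child = 1).

Codes:
  C: 100 (length 3)
  E: 11 (length 2)
  G: 0 (length 1)
  B: 101 (length 3)
Average code length: 144/74 = 1.9459 bits/symbol


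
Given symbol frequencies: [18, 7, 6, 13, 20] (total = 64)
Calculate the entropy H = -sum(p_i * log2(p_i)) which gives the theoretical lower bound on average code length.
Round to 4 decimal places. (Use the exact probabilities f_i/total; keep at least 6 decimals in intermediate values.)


Per-symbol terms -p_i * log2(p_i) with p_i = f_i/64:
  p = 18/64 = 0.281250: log2(p) = -1.830075, -p*log2(p) = 0.514709
  p = 7/64 = 0.109375: log2(p) = -3.192645, -p*log2(p) = 0.349196
  p = 6/64 = 0.093750: log2(p) = -3.415037, -p*log2(p) = 0.320160
  p = 13/64 = 0.203125: log2(p) = -2.299560, -p*log2(p) = 0.467098
  p = 20/64 = 0.312500: log2(p) = -1.678072, -p*log2(p) = 0.524397
H = 0.514709 + 0.349196 + 0.320160 + 0.467098 + 0.524397 = 2.175560

H = 2.1756 bits/symbol


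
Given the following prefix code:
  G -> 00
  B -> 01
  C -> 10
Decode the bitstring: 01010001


Decoding step by step:
Bits 01 -> B
Bits 01 -> B
Bits 00 -> G
Bits 01 -> B


Decoded message: BBGB


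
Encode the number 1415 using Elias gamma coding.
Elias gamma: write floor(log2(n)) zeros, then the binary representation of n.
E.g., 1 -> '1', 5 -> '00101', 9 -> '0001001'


num_bits = floor(log2(1415)) + 1 = 11
leading_zeros = num_bits - 1 = 10
binary(1415) = 10110000111

Elias gamma(1415) = '0000000000' + '10110000111' = 000000000010110000111 (21 bits)


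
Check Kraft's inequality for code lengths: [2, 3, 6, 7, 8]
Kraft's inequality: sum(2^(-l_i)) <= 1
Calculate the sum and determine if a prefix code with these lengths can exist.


Sum = 2^(-2) + 2^(-3) + 2^(-6) + 2^(-7) + 2^(-8)
    = 0.25 + 0.125 + 0.015625 + 0.0078125 + 0.00390625
    = 103/256 = 0.40234375
Since 0.40234375 <= 1, Kraft's inequality IS satisfied.
A prefix code with these lengths CAN exist.

Kraft sum = 0.40234375. Satisfied.


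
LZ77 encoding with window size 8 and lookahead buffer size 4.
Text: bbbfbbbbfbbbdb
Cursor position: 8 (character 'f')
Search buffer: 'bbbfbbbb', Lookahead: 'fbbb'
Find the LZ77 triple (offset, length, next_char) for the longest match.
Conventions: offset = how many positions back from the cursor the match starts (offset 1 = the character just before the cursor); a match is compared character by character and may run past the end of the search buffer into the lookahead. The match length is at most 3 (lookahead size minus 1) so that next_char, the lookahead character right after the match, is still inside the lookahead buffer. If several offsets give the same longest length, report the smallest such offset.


Try each offset into the search buffer:
  offset=1 (pos 7, char 'b'): match length 0
  offset=2 (pos 6, char 'b'): match length 0
  offset=3 (pos 5, char 'b'): match length 0
  offset=4 (pos 4, char 'b'): match length 0
  offset=5 (pos 3, char 'f'): match length 3
  offset=6 (pos 2, char 'b'): match length 0
  offset=7 (pos 1, char 'b'): match length 0
  offset=8 (pos 0, char 'b'): match length 0
Longest match has length 3 at offset 5.
next_char = character at position 8 + 3 = 11 -> 'b'

Best match: offset=5, length=3 (matching 'fbb' starting at position 3)
LZ77 triple: (5, 3, 'b')


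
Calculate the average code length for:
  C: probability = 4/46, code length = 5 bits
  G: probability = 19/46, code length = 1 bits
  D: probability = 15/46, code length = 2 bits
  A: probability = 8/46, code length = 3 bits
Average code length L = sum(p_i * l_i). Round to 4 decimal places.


Weighted contributions p_i * l_i:
  C: (4/46) * 5 = 20/46
  G: (19/46) * 1 = 19/46
  D: (15/46) * 2 = 30/46
  A: (8/46) * 3 = 24/46
Sum = (20 + 19 + 30 + 24)/46 = 93/46

L = 93/46 = 2.0217 bits/symbol


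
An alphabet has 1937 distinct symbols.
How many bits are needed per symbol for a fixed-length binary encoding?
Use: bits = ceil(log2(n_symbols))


log2(1937) = 10.9196
Bracket: 2^10 = 1024 < 1937 <= 2^11 = 2048
So ceil(log2(1937)) = 11

bits = ceil(log2(1937)) = ceil(10.9196) = 11 bits


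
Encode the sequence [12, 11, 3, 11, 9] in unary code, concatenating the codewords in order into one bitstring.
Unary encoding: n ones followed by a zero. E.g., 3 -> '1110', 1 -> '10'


Encode each number as n ones followed by a terminating 0:
  12 -> 1111111111110 (13 bits)
  11 -> 111111111110 (12 bits)
  3 -> 1110 (4 bits)
  11 -> 111111111110 (12 bits)
  9 -> 1111111110 (10 bits)
Total length = 13 + 12 + 4 + 12 + 10 = 51 bits.

Unary([12, 11, 3, 11, 9]) = 111111111111011111111111011101111111111101111111110 (51 bits)


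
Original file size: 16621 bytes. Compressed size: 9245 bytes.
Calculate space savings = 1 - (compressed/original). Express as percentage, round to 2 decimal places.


ratio = compressed/original = 9245/16621 = 0.556224
savings = 1 - ratio = 1 - 0.556224 = 0.443776
as a percentage: 0.443776 * 100 = 44.38%

Space savings = 1 - 9245/16621 = 44.38%


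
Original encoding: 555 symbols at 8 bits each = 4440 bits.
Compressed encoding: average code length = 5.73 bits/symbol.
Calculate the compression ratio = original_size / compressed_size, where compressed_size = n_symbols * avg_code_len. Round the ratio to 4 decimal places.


original_size = n_symbols * orig_bits = 555 * 8 = 4440 bits
compressed_size = n_symbols * avg_code_len = 555 * 5.73 = 3180.15 bits
ratio = original_size / compressed_size = 4440 / 3180.15 = 1.3962

Compression ratio = 1.3962


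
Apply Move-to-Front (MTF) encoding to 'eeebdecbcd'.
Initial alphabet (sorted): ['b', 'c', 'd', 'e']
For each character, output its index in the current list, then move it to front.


MTF encoding:
'e': index 3 in ['b', 'c', 'd', 'e'] -> ['e', 'b', 'c', 'd']
'e': index 0 in ['e', 'b', 'c', 'd'] -> ['e', 'b', 'c', 'd']
'e': index 0 in ['e', 'b', 'c', 'd'] -> ['e', 'b', 'c', 'd']
'b': index 1 in ['e', 'b', 'c', 'd'] -> ['b', 'e', 'c', 'd']
'd': index 3 in ['b', 'e', 'c', 'd'] -> ['d', 'b', 'e', 'c']
'e': index 2 in ['d', 'b', 'e', 'c'] -> ['e', 'd', 'b', 'c']
'c': index 3 in ['e', 'd', 'b', 'c'] -> ['c', 'e', 'd', 'b']
'b': index 3 in ['c', 'e', 'd', 'b'] -> ['b', 'c', 'e', 'd']
'c': index 1 in ['b', 'c', 'e', 'd'] -> ['c', 'b', 'e', 'd']
'd': index 3 in ['c', 'b', 'e', 'd'] -> ['d', 'c', 'b', 'e']


Output: [3, 0, 0, 1, 3, 2, 3, 3, 1, 3]


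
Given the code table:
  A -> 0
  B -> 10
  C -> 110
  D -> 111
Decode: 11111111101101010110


Decoding:
111 -> D
111 -> D
111 -> D
0 -> A
110 -> C
10 -> B
10 -> B
110 -> C


Result: DDDACBBC


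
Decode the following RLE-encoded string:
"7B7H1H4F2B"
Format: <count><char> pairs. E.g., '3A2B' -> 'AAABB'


Expanding each <count><char> pair:
  7B -> 'BBBBBBB'
  7H -> 'HHHHHHH'
  1H -> 'H'
  4F -> 'FFFF'
  2B -> 'BB'

Decoded = BBBBBBBHHHHHHHHFFFFBB


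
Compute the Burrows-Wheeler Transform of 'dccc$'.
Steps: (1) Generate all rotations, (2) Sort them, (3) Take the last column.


Rotations (sorted):
  0: $dccc -> last char: c
  1: c$dcc -> last char: c
  2: cc$dc -> last char: c
  3: ccc$d -> last char: d
  4: dccc$ -> last char: $


BWT = cccd$


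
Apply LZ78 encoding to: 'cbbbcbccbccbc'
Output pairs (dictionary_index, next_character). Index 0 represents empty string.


LZ78 encoding steps:
Dictionary: {0: ''}
Step 1: w='' (idx 0), next='c' -> output (0, 'c'), add 'c' as idx 1
Step 2: w='' (idx 0), next='b' -> output (0, 'b'), add 'b' as idx 2
Step 3: w='b' (idx 2), next='b' -> output (2, 'b'), add 'bb' as idx 3
Step 4: w='c' (idx 1), next='b' -> output (1, 'b'), add 'cb' as idx 4
Step 5: w='c' (idx 1), next='c' -> output (1, 'c'), add 'cc' as idx 5
Step 6: w='b' (idx 2), next='c' -> output (2, 'c'), add 'bc' as idx 6
Step 7: w='cb' (idx 4), next='c' -> output (4, 'c'), add 'cbc' as idx 7


Encoded: [(0, 'c'), (0, 'b'), (2, 'b'), (1, 'b'), (1, 'c'), (2, 'c'), (4, 'c')]


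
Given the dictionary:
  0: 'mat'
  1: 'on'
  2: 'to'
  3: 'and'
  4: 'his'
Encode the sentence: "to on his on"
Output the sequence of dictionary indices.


Look up each word in the dictionary:
  'to' -> 2
  'on' -> 1
  'his' -> 4
  'on' -> 1

Encoded: [2, 1, 4, 1]


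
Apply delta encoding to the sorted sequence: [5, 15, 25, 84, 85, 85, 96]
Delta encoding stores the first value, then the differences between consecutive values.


First value: 5
Deltas:
  15 - 5 = 10
  25 - 15 = 10
  84 - 25 = 59
  85 - 84 = 1
  85 - 85 = 0
  96 - 85 = 11


Delta encoded: [5, 10, 10, 59, 1, 0, 11]


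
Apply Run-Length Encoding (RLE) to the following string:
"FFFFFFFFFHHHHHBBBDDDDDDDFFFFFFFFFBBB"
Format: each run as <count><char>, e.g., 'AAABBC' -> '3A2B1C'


Scanning runs left to right:
  i=0: run of 'F' x 9 -> '9F'
  i=9: run of 'H' x 5 -> '5H'
  i=14: run of 'B' x 3 -> '3B'
  i=17: run of 'D' x 7 -> '7D'
  i=24: run of 'F' x 9 -> '9F'
  i=33: run of 'B' x 3 -> '3B'

RLE = 9F5H3B7D9F3B


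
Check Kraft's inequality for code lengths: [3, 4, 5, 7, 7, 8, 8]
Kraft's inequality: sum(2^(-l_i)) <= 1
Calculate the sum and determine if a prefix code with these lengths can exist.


Sum = 2^(-3) + 2^(-4) + 2^(-5) + 2^(-7) + 2^(-7) + 2^(-8) + 2^(-8)
    = 0.125 + 0.0625 + 0.03125 + 0.0078125 + 0.0078125 + 0.00390625 + 0.00390625
    = 62/256 = 0.2421875
Since 0.2421875 <= 1, Kraft's inequality IS satisfied.
A prefix code with these lengths CAN exist.

Kraft sum = 0.2421875. Satisfied.


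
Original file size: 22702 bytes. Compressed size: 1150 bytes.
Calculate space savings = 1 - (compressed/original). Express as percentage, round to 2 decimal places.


ratio = compressed/original = 1150/22702 = 0.050656
savings = 1 - ratio = 1 - 0.050656 = 0.949344
as a percentage: 0.949344 * 100 = 94.93%

Space savings = 1 - 1150/22702 = 94.93%


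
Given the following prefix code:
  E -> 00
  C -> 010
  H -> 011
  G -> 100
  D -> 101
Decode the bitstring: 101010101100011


Decoding step by step:
Bits 101 -> D
Bits 010 -> C
Bits 101 -> D
Bits 100 -> G
Bits 011 -> H


Decoded message: DCDGH


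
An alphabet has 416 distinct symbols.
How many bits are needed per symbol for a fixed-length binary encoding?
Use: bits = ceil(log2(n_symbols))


log2(416) = 8.7004
Bracket: 2^8 = 256 < 416 <= 2^9 = 512
So ceil(log2(416)) = 9

bits = ceil(log2(416)) = ceil(8.7004) = 9 bits


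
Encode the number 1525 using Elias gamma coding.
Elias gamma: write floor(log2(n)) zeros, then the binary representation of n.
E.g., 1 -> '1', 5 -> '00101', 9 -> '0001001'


num_bits = floor(log2(1525)) + 1 = 11
leading_zeros = num_bits - 1 = 10
binary(1525) = 10111110101

Elias gamma(1525) = '0000000000' + '10111110101' = 000000000010111110101 (21 bits)


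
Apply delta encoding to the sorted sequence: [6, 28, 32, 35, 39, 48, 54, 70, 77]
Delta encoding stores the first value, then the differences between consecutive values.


First value: 6
Deltas:
  28 - 6 = 22
  32 - 28 = 4
  35 - 32 = 3
  39 - 35 = 4
  48 - 39 = 9
  54 - 48 = 6
  70 - 54 = 16
  77 - 70 = 7


Delta encoded: [6, 22, 4, 3, 4, 9, 6, 16, 7]


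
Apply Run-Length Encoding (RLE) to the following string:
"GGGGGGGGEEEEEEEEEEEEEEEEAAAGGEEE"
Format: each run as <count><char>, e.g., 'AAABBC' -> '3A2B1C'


Scanning runs left to right:
  i=0: run of 'G' x 8 -> '8G'
  i=8: run of 'E' x 16 -> '16E'
  i=24: run of 'A' x 3 -> '3A'
  i=27: run of 'G' x 2 -> '2G'
  i=29: run of 'E' x 3 -> '3E'

RLE = 8G16E3A2G3E


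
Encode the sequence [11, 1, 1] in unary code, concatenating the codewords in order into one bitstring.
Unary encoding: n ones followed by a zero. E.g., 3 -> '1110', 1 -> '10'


Encode each number as n ones followed by a terminating 0:
  11 -> 111111111110 (12 bits)
  1 -> 10 (2 bits)
  1 -> 10 (2 bits)
Total length = 12 + 2 + 2 = 16 bits.

Unary([11, 1, 1]) = 1111111111101010 (16 bits)


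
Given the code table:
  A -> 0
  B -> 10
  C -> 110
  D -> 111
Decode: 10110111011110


Decoding:
10 -> B
110 -> C
111 -> D
0 -> A
111 -> D
10 -> B


Result: BCDADB


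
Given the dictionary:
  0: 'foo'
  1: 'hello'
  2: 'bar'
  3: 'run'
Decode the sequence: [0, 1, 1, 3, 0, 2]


Look up each index in the dictionary:
  0 -> 'foo'
  1 -> 'hello'
  1 -> 'hello'
  3 -> 'run'
  0 -> 'foo'
  2 -> 'bar'

Decoded: "foo hello hello run foo bar"


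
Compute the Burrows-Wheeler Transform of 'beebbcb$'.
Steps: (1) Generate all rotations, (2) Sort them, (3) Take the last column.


Rotations (sorted):
  0: $beebbcb -> last char: b
  1: b$beebbc -> last char: c
  2: bbcb$bee -> last char: e
  3: bcb$beeb -> last char: b
  4: beebbcb$ -> last char: $
  5: cb$beebb -> last char: b
  6: ebbcb$be -> last char: e
  7: eebbcb$b -> last char: b


BWT = bceb$beb


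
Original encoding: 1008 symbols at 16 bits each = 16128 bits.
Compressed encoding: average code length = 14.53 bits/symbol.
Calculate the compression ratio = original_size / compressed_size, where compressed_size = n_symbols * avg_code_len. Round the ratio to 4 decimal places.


original_size = n_symbols * orig_bits = 1008 * 16 = 16128 bits
compressed_size = n_symbols * avg_code_len = 1008 * 14.53 = 14646.24 bits
ratio = original_size / compressed_size = 16128 / 14646.24 = 1.1012

Compression ratio = 1.1012


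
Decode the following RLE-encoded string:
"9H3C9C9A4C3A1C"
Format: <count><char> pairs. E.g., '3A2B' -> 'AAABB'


Expanding each <count><char> pair:
  9H -> 'HHHHHHHHH'
  3C -> 'CCC'
  9C -> 'CCCCCCCCC'
  9A -> 'AAAAAAAAA'
  4C -> 'CCCC'
  3A -> 'AAA'
  1C -> 'C'

Decoded = HHHHHHHHHCCCCCCCCCCCCAAAAAAAAACCCCAAAC
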